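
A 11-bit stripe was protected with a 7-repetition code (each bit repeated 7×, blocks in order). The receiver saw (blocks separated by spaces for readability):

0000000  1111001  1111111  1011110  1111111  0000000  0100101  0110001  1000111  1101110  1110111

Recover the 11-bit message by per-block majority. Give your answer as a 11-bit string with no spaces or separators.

Block 1 (0000000): 0 ones → 0
Block 2 (1111001): 5 ones → 1
Block 3 (1111111): 7 ones → 1
Block 4 (1011110): 5 ones → 1
Block 5 (1111111): 7 ones → 1
Block 6 (0000000): 0 ones → 0
Block 7 (0100101): 3 ones → 0
Block 8 (0110001): 3 ones → 0
Block 9 (1000111): 4 ones → 1
Block 10 (1101110): 5 ones → 1
Block 11 (1110111): 6 ones → 1

01111000111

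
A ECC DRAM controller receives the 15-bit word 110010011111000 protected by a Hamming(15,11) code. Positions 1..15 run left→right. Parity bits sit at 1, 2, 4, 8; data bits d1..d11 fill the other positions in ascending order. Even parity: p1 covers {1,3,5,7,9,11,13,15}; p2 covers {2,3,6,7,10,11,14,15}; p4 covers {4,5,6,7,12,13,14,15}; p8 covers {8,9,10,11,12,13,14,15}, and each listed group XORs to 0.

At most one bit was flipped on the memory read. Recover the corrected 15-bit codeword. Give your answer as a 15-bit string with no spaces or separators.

s1 (pos 1,3,5,7,9,11,13,15): 1⊕0⊕1⊕0⊕1⊕1⊕0⊕0 = 0
s2 (pos 2,3,6,7,10,11,14,15): 1⊕0⊕0⊕0⊕1⊕1⊕0⊕0 = 1
s4 (pos 4,5,6,7,12,13,14,15): 0⊕1⊕0⊕0⊕1⊕0⊕0⊕0 = 0
s8 (pos 8,9,10,11,12,13,14,15): 1⊕1⊕1⊕1⊕1⊕0⊕0⊕0 = 1
Syndrome s8…s1 = 1010 → error at position 10.
Flip position 10: 110010011111000 → 110010011011000

110010011011000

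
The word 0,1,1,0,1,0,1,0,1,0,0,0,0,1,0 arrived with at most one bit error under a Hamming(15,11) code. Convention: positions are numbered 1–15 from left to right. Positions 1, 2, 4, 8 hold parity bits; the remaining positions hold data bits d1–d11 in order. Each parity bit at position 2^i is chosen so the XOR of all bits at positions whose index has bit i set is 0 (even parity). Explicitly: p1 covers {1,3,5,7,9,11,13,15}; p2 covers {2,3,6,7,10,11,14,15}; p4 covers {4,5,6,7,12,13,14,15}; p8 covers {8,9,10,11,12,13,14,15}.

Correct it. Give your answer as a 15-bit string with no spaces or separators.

011110101000010

s1 (pos 1,3,5,7,9,11,13,15): 0⊕1⊕1⊕1⊕1⊕0⊕0⊕0 = 0
s2 (pos 2,3,6,7,10,11,14,15): 1⊕1⊕0⊕1⊕0⊕0⊕1⊕0 = 0
s4 (pos 4,5,6,7,12,13,14,15): 0⊕1⊕0⊕1⊕0⊕0⊕1⊕0 = 1
s8 (pos 8,9,10,11,12,13,14,15): 0⊕1⊕0⊕0⊕0⊕0⊕1⊕0 = 0
Syndrome s8…s1 = 0100 → error at position 4.
Flip position 4: 011010101000010 → 011110101000010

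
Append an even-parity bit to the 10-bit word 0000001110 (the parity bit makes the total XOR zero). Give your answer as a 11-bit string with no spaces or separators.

XOR of the 10 data bits: 0⊕0⊕0⊕0⊕0⊕0⊕1⊕1⊕1⊕0 = 1
Parity bit = 1 (so all 11 bits XOR to 0).

00000011101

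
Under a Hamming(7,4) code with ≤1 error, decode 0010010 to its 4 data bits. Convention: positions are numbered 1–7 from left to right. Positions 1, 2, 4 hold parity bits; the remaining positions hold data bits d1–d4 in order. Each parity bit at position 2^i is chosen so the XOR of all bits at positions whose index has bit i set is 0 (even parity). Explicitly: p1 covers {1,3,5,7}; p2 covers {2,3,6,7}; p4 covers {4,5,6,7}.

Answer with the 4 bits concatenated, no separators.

1110

s1 (pos 1,3,5,7): 0⊕1⊕0⊕0 = 1
s2 (pos 2,3,6,7): 0⊕1⊕1⊕0 = 0
s4 (pos 4,5,6,7): 0⊕0⊕1⊕0 = 1
Syndrome s4…s1 = 101 → error at position 5.
Flip position 5: 0010010 → 0010110
Read data bits from positions 3,5,6,7: 1110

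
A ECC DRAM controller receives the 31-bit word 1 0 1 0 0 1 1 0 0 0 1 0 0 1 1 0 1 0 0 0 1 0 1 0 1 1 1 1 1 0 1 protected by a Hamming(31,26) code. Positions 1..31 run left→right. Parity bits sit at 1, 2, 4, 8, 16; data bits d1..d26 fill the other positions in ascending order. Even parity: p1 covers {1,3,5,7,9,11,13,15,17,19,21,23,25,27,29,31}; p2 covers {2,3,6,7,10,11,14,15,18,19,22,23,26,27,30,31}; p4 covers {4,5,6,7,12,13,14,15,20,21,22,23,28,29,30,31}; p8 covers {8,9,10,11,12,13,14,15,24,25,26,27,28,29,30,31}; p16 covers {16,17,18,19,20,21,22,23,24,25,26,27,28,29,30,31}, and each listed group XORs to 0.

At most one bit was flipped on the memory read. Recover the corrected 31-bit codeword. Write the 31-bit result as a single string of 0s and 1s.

1010011000100110100010101110101

s1 (pos 1,3,5,7,9,11,13,15,17,19,21,23,25,27,29,31): 1⊕1⊕0⊕1⊕0⊕1⊕0⊕1⊕1⊕0⊕1⊕1⊕1⊕1⊕1⊕1 = 0
s2 (pos 2,3,6,7,10,11,14,15,18,19,22,23,26,27,30,31): 0⊕1⊕1⊕1⊕0⊕1⊕1⊕1⊕0⊕0⊕0⊕1⊕1⊕1⊕0⊕1 = 0
s4 (pos 4,5,6,7,12,13,14,15,20,21,22,23,28,29,30,31): 0⊕0⊕1⊕1⊕0⊕0⊕1⊕1⊕0⊕1⊕0⊕1⊕1⊕1⊕0⊕1 = 1
s8 (pos 8,9,10,11,12,13,14,15,24,25,26,27,28,29,30,31): 0⊕0⊕0⊕1⊕0⊕0⊕1⊕1⊕0⊕1⊕1⊕1⊕1⊕1⊕0⊕1 = 1
s16 (pos 16,17,18,19,20,21,22,23,24,25,26,27,28,29,30,31): 0⊕1⊕0⊕0⊕0⊕1⊕0⊕1⊕0⊕1⊕1⊕1⊕1⊕1⊕0⊕1 = 1
Syndrome s16…s1 = 11100 → error at position 28.
Flip position 28: 1010011000100110100010101111101 → 1010011000100110100010101110101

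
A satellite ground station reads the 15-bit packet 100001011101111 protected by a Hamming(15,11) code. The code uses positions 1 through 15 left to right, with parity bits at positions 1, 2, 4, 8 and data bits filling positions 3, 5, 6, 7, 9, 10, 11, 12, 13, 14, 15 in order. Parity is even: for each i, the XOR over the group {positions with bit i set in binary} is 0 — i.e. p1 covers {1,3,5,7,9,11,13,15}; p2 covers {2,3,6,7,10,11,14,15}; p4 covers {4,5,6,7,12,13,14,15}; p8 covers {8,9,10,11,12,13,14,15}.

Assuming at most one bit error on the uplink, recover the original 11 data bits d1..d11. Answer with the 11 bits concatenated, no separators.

s1 (pos 1,3,5,7,9,11,13,15): 1⊕0⊕0⊕0⊕1⊕0⊕1⊕1 = 0
s2 (pos 2,3,6,7,10,11,14,15): 0⊕0⊕1⊕0⊕1⊕0⊕1⊕1 = 0
s4 (pos 4,5,6,7,12,13,14,15): 0⊕0⊕1⊕0⊕1⊕1⊕1⊕1 = 1
s8 (pos 8,9,10,11,12,13,14,15): 1⊕1⊕1⊕0⊕1⊕1⊕1⊕1 = 1
Syndrome s8…s1 = 1100 → error at position 12.
Flip position 12: 100001011101111 → 100001011100111
Read data bits from positions 3,5,6,7,9,10,11,12,13,14,15: 00101100111

00101100111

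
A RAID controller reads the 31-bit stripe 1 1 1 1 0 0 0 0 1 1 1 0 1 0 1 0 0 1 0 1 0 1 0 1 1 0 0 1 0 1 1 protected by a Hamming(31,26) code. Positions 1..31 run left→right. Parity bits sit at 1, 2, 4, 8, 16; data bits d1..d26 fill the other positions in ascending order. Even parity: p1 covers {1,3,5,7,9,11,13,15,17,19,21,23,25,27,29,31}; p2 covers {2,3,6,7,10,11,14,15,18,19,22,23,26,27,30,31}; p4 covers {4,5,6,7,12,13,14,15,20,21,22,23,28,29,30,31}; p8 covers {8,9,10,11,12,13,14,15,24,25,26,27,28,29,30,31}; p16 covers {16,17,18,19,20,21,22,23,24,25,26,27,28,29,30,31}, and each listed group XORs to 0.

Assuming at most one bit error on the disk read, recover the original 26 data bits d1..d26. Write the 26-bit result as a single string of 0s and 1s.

s1 (pos 1,3,5,7,9,11,13,15,17,19,21,23,25,27,29,31): 1⊕1⊕0⊕0⊕1⊕1⊕1⊕1⊕0⊕0⊕0⊕0⊕1⊕0⊕0⊕1 = 0
s2 (pos 2,3,6,7,10,11,14,15,18,19,22,23,26,27,30,31): 1⊕1⊕0⊕0⊕1⊕1⊕0⊕1⊕1⊕0⊕1⊕0⊕0⊕0⊕1⊕1 = 1
s4 (pos 4,5,6,7,12,13,14,15,20,21,22,23,28,29,30,31): 1⊕0⊕0⊕0⊕0⊕1⊕0⊕1⊕1⊕0⊕1⊕0⊕1⊕0⊕1⊕1 = 0
s8 (pos 8,9,10,11,12,13,14,15,24,25,26,27,28,29,30,31): 0⊕1⊕1⊕1⊕0⊕1⊕0⊕1⊕1⊕1⊕0⊕0⊕1⊕0⊕1⊕1 = 0
s16 (pos 16,17,18,19,20,21,22,23,24,25,26,27,28,29,30,31): 0⊕0⊕1⊕0⊕1⊕0⊕1⊕0⊕1⊕1⊕0⊕0⊕1⊕0⊕1⊕1 = 0
Syndrome s16…s1 = 00010 → error at position 2.
Flip position 2: 1111000011101010010101011001011 → 1011000011101010010101011001011
Read data bits from positions 3,5,6,7,9,10,11,12,13,14,15,17,18,19,20,21,22,23,24,25,26,27,28,29,30,31: 10001110101010101011001011

10001110101010101011001011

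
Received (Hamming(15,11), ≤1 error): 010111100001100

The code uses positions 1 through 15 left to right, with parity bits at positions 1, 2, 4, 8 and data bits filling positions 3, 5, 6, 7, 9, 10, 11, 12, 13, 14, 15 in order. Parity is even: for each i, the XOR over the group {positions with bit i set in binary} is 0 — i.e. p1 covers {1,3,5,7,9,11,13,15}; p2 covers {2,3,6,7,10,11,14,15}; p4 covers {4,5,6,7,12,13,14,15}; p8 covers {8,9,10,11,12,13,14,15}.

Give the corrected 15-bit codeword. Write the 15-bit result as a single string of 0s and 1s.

011111100001100

s1 (pos 1,3,5,7,9,11,13,15): 0⊕0⊕1⊕1⊕0⊕0⊕1⊕0 = 1
s2 (pos 2,3,6,7,10,11,14,15): 1⊕0⊕1⊕1⊕0⊕0⊕0⊕0 = 1
s4 (pos 4,5,6,7,12,13,14,15): 1⊕1⊕1⊕1⊕1⊕1⊕0⊕0 = 0
s8 (pos 8,9,10,11,12,13,14,15): 0⊕0⊕0⊕0⊕1⊕1⊕0⊕0 = 0
Syndrome s8…s1 = 0011 → error at position 3.
Flip position 3: 010111100001100 → 011111100001100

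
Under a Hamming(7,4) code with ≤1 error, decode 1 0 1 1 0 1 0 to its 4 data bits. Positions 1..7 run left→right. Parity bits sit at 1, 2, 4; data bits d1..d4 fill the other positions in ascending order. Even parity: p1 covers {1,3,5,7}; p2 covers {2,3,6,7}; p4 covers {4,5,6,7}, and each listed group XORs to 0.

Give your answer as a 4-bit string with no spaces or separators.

s1 (pos 1,3,5,7): 1⊕1⊕0⊕0 = 0
s2 (pos 2,3,6,7): 0⊕1⊕1⊕0 = 0
s4 (pos 4,5,6,7): 1⊕0⊕1⊕0 = 0
Syndrome s4…s1 = 000 → no error.
Read data bits from positions 3,5,6,7: 1010

1010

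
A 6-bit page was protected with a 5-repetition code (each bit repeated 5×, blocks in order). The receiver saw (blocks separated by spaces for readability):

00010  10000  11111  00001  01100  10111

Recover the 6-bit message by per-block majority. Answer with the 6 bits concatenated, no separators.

Block 1 (00010): 1 one → 0
Block 2 (10000): 1 one → 0
Block 3 (11111): 5 ones → 1
Block 4 (00001): 1 one → 0
Block 5 (01100): 2 ones → 0
Block 6 (10111): 4 ones → 1

001001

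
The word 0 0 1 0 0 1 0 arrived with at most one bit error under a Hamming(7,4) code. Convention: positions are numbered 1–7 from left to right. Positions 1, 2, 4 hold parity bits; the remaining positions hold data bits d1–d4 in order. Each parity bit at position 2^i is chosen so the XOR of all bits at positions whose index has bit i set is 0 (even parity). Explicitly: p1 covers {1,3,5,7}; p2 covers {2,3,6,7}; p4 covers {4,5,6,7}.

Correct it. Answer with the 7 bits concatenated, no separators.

0010110

s1 (pos 1,3,5,7): 0⊕1⊕0⊕0 = 1
s2 (pos 2,3,6,7): 0⊕1⊕1⊕0 = 0
s4 (pos 4,5,6,7): 0⊕0⊕1⊕0 = 1
Syndrome s4…s1 = 101 → error at position 5.
Flip position 5: 0010010 → 0010110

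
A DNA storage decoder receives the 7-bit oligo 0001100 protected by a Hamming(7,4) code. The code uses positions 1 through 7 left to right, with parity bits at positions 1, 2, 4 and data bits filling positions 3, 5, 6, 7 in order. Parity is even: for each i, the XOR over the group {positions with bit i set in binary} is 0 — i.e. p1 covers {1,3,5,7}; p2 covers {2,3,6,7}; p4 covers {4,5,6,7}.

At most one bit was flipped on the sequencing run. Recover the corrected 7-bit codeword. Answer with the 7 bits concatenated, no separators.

1001100

s1 (pos 1,3,5,7): 0⊕0⊕1⊕0 = 1
s2 (pos 2,3,6,7): 0⊕0⊕0⊕0 = 0
s4 (pos 4,5,6,7): 1⊕1⊕0⊕0 = 0
Syndrome s4…s1 = 001 → error at position 1.
Flip position 1: 0001100 → 1001100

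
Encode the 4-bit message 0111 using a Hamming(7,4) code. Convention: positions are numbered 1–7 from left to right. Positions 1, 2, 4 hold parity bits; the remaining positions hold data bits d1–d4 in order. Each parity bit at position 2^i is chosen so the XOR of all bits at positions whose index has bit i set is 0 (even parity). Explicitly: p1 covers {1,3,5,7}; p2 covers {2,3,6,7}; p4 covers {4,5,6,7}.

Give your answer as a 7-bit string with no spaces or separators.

Place data at non-parity positions: p1 p2 0 p4 1 1 1
p1 (pos 1,3,5,7): XOR of data positions = 0⊕1⊕1 = 0
p2 (pos 2,3,6,7): XOR of data positions = 0⊕1⊕1 = 0
p4 (pos 4,5,6,7): XOR of data positions = 1⊕1⊕1 = 1
Codeword: 0001111

0001111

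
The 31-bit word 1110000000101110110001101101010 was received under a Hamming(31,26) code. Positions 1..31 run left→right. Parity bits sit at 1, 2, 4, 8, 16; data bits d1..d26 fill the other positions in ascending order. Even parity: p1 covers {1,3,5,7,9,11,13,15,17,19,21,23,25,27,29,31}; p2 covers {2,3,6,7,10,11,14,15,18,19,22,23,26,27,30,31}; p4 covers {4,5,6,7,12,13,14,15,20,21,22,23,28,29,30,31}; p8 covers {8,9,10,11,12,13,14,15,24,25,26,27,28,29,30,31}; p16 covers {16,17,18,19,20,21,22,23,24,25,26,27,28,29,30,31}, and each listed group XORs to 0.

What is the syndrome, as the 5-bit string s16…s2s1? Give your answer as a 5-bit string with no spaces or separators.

00100

s1 (pos 1,3,5,7,9,11,13,15,17,19,21,23,25,27,29,31): 1⊕1⊕0⊕0⊕0⊕1⊕1⊕1⊕1⊕0⊕0⊕1⊕1⊕0⊕0⊕0 = 0
s2 (pos 2,3,6,7,10,11,14,15,18,19,22,23,26,27,30,31): 1⊕1⊕0⊕0⊕0⊕1⊕1⊕1⊕1⊕0⊕1⊕1⊕1⊕0⊕1⊕0 = 0
s4 (pos 4,5,6,7,12,13,14,15,20,21,22,23,28,29,30,31): 0⊕0⊕0⊕0⊕0⊕1⊕1⊕1⊕0⊕0⊕1⊕1⊕1⊕0⊕1⊕0 = 1
s8 (pos 8,9,10,11,12,13,14,15,24,25,26,27,28,29,30,31): 0⊕0⊕0⊕1⊕0⊕1⊕1⊕1⊕0⊕1⊕1⊕0⊕1⊕0⊕1⊕0 = 0
s16 (pos 16,17,18,19,20,21,22,23,24,25,26,27,28,29,30,31): 0⊕1⊕1⊕0⊕0⊕0⊕1⊕1⊕0⊕1⊕1⊕0⊕1⊕0⊕1⊕0 = 0
Syndrome s16…s1 = 00100 → error at position 4.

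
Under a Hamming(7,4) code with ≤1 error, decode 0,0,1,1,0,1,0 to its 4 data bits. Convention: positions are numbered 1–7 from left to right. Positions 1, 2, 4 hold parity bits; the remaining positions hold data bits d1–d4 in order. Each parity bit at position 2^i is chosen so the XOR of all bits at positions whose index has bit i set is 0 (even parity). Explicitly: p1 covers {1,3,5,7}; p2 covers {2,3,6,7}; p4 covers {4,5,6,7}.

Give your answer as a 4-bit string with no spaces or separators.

1010

s1 (pos 1,3,5,7): 0⊕1⊕0⊕0 = 1
s2 (pos 2,3,6,7): 0⊕1⊕1⊕0 = 0
s4 (pos 4,5,6,7): 1⊕0⊕1⊕0 = 0
Syndrome s4…s1 = 001 → error at position 1.
Flip position 1: 0011010 → 1011010
Read data bits from positions 3,5,6,7: 1010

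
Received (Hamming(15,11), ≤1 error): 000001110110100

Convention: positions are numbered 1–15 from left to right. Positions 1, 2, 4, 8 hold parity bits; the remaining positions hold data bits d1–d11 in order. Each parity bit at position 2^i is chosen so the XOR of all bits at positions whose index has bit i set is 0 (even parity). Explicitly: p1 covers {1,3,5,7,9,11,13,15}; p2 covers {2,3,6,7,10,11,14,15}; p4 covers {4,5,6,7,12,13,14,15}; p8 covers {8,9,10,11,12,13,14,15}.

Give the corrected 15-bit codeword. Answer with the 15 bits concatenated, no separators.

s1 (pos 1,3,5,7,9,11,13,15): 0⊕0⊕0⊕1⊕0⊕1⊕1⊕0 = 1
s2 (pos 2,3,6,7,10,11,14,15): 0⊕0⊕1⊕1⊕1⊕1⊕0⊕0 = 0
s4 (pos 4,5,6,7,12,13,14,15): 0⊕0⊕1⊕1⊕0⊕1⊕0⊕0 = 1
s8 (pos 8,9,10,11,12,13,14,15): 1⊕0⊕1⊕1⊕0⊕1⊕0⊕0 = 0
Syndrome s8…s1 = 0101 → error at position 5.
Flip position 5: 000001110110100 → 000011110110100

000011110110100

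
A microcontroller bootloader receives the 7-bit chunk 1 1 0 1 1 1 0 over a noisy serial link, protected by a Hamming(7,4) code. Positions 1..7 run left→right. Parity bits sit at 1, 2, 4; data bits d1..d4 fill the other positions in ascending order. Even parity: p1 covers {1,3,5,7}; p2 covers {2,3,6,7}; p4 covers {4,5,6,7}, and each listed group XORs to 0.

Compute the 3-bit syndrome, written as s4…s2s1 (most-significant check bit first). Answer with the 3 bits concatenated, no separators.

s1 (pos 1,3,5,7): 1⊕0⊕1⊕0 = 0
s2 (pos 2,3,6,7): 1⊕0⊕1⊕0 = 0
s4 (pos 4,5,6,7): 1⊕1⊕1⊕0 = 1
Syndrome s4…s1 = 100 → error at position 4.

100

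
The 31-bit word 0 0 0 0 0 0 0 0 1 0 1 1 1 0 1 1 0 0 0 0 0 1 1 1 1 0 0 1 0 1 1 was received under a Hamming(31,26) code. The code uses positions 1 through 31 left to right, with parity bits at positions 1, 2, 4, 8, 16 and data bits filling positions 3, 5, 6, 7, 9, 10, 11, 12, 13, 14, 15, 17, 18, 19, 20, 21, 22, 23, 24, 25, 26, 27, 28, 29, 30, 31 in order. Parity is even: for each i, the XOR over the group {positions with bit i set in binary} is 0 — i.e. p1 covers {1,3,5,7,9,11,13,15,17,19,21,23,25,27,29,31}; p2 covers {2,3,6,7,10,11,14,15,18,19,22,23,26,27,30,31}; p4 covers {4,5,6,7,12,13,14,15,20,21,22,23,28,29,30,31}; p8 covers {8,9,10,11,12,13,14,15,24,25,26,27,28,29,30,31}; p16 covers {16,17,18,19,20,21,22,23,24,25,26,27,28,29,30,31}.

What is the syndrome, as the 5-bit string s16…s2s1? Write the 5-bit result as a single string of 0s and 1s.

00001

s1 (pos 1,3,5,7,9,11,13,15,17,19,21,23,25,27,29,31): 0⊕0⊕0⊕0⊕1⊕1⊕1⊕1⊕0⊕0⊕0⊕1⊕1⊕0⊕0⊕1 = 1
s2 (pos 2,3,6,7,10,11,14,15,18,19,22,23,26,27,30,31): 0⊕0⊕0⊕0⊕0⊕1⊕0⊕1⊕0⊕0⊕1⊕1⊕0⊕0⊕1⊕1 = 0
s4 (pos 4,5,6,7,12,13,14,15,20,21,22,23,28,29,30,31): 0⊕0⊕0⊕0⊕1⊕1⊕0⊕1⊕0⊕0⊕1⊕1⊕1⊕0⊕1⊕1 = 0
s8 (pos 8,9,10,11,12,13,14,15,24,25,26,27,28,29,30,31): 0⊕1⊕0⊕1⊕1⊕1⊕0⊕1⊕1⊕1⊕0⊕0⊕1⊕0⊕1⊕1 = 0
s16 (pos 16,17,18,19,20,21,22,23,24,25,26,27,28,29,30,31): 1⊕0⊕0⊕0⊕0⊕0⊕1⊕1⊕1⊕1⊕0⊕0⊕1⊕0⊕1⊕1 = 0
Syndrome s16…s1 = 00001 → error at position 1.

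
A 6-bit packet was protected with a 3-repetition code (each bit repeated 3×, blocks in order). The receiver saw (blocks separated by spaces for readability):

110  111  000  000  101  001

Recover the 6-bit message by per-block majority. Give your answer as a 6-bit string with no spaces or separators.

Block 1 (110): 2 ones → 1
Block 2 (111): 3 ones → 1
Block 3 (000): 0 ones → 0
Block 4 (000): 0 ones → 0
Block 5 (101): 2 ones → 1
Block 6 (001): 1 one → 0

110010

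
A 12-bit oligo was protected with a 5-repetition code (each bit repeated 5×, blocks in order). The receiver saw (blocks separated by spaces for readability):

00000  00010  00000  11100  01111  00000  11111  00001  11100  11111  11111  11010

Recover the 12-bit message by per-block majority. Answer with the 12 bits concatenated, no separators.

000110101111

Block 1 (00000): 0 ones → 0
Block 2 (00010): 1 one → 0
Block 3 (00000): 0 ones → 0
Block 4 (11100): 3 ones → 1
Block 5 (01111): 4 ones → 1
Block 6 (00000): 0 ones → 0
Block 7 (11111): 5 ones → 1
Block 8 (00001): 1 one → 0
Block 9 (11100): 3 ones → 1
Block 10 (11111): 5 ones → 1
Block 11 (11111): 5 ones → 1
Block 12 (11010): 3 ones → 1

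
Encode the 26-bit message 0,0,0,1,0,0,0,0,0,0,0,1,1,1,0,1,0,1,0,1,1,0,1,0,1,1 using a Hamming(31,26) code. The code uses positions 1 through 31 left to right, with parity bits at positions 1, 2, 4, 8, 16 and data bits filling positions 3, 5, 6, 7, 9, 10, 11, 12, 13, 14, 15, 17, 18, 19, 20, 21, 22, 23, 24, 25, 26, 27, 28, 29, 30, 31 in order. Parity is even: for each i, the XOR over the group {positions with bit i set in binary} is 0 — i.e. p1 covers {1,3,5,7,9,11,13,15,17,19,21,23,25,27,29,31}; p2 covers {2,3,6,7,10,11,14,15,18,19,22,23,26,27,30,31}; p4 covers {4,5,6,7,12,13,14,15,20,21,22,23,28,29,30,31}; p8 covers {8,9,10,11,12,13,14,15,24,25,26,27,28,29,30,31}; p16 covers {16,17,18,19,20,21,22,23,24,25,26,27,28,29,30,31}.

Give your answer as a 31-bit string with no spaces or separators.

1100001100000000111010101101011

Place data at non-parity positions: p1 p2 0 p4 0 0 1 p8 0 0 0 0 0 0 0 p16 1 1 1 0 1 0 1 0 1 1 0 1 0 1 1
p1 (pos 1,3,5,7,9,11,13,15,17,19,21,23,25,27,29,31): XOR of data positions = 0⊕0⊕1⊕0⊕0⊕0⊕0⊕1⊕1⊕1⊕1⊕1⊕0⊕0⊕1 = 1
p2 (pos 2,3,6,7,10,11,14,15,18,19,22,23,26,27,30,31): XOR of data positions = 0⊕0⊕1⊕0⊕0⊕0⊕0⊕1⊕1⊕0⊕1⊕1⊕0⊕1⊕1 = 1
p4 (pos 4,5,6,7,12,13,14,15,20,21,22,23,28,29,30,31): XOR of data positions = 0⊕0⊕1⊕0⊕0⊕0⊕0⊕0⊕1⊕0⊕1⊕1⊕0⊕1⊕1 = 0
p8 (pos 8,9,10,11,12,13,14,15,24,25,26,27,28,29,30,31): XOR of data positions = 0⊕0⊕0⊕0⊕0⊕0⊕0⊕0⊕1⊕1⊕0⊕1⊕0⊕1⊕1 = 1
p16 (pos 16,17,18,19,20,21,22,23,24,25,26,27,28,29,30,31): XOR of data positions = 1⊕1⊕1⊕0⊕1⊕0⊕1⊕0⊕1⊕1⊕0⊕1⊕0⊕1⊕1 = 0
Codeword: 1100001100000000111010101101011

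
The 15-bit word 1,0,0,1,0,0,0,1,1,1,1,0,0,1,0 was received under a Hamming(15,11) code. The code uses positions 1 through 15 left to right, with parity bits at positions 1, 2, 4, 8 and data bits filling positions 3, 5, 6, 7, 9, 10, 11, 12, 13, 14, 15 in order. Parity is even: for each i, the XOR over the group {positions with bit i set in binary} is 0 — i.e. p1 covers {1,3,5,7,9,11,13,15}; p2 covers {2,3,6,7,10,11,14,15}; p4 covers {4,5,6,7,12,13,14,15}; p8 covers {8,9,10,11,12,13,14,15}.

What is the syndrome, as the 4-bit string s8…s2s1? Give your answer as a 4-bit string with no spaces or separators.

s1 (pos 1,3,5,7,9,11,13,15): 1⊕0⊕0⊕0⊕1⊕1⊕0⊕0 = 1
s2 (pos 2,3,6,7,10,11,14,15): 0⊕0⊕0⊕0⊕1⊕1⊕1⊕0 = 1
s4 (pos 4,5,6,7,12,13,14,15): 1⊕0⊕0⊕0⊕0⊕0⊕1⊕0 = 0
s8 (pos 8,9,10,11,12,13,14,15): 1⊕1⊕1⊕1⊕0⊕0⊕1⊕0 = 1
Syndrome s8…s1 = 1011 → error at position 11.

1011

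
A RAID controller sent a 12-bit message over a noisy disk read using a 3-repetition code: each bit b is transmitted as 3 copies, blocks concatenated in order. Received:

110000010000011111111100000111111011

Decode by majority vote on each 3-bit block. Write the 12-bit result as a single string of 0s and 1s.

Block 1 (110): 2 ones → 1
Block 2 (000): 0 ones → 0
Block 3 (010): 1 one → 0
Block 4 (000): 0 ones → 0
Block 5 (011): 2 ones → 1
Block 6 (111): 3 ones → 1
Block 7 (111): 3 ones → 1
Block 8 (100): 1 one → 0
Block 9 (000): 0 ones → 0
Block 10 (111): 3 ones → 1
Block 11 (111): 3 ones → 1
Block 12 (011): 2 ones → 1

100011100111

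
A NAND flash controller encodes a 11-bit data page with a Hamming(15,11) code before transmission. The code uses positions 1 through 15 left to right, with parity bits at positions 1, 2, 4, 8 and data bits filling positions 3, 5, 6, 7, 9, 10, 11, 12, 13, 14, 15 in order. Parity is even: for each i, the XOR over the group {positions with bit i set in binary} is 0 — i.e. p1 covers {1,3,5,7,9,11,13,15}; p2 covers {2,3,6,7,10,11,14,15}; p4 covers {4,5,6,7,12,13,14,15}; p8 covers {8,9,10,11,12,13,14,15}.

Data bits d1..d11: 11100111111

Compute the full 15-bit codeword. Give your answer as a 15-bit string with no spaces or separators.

Place data at non-parity positions: p1 p2 1 p4 1 1 0 p8 0 1 1 1 1 1 1
p1 (pos 1,3,5,7,9,11,13,15): XOR of data positions = 1⊕1⊕0⊕0⊕1⊕1⊕1 = 1
p2 (pos 2,3,6,7,10,11,14,15): XOR of data positions = 1⊕1⊕0⊕1⊕1⊕1⊕1 = 0
p4 (pos 4,5,6,7,12,13,14,15): XOR of data positions = 1⊕1⊕0⊕1⊕1⊕1⊕1 = 0
p8 (pos 8,9,10,11,12,13,14,15): XOR of data positions = 0⊕1⊕1⊕1⊕1⊕1⊕1 = 0
Codeword: 101011000111111

101011000111111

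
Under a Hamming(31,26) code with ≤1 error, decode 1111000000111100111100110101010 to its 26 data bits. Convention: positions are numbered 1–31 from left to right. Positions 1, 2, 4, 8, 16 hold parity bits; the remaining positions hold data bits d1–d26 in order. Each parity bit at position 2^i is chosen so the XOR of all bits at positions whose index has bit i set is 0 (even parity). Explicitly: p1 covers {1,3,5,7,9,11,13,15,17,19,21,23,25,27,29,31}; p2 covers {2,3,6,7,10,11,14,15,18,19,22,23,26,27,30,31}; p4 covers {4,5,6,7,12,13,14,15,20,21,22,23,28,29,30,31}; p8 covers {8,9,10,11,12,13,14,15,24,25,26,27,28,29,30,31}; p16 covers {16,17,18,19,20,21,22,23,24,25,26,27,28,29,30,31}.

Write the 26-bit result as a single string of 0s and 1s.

10000011110110100110101010

s1 (pos 1,3,5,7,9,11,13,15,17,19,21,23,25,27,29,31): 1⊕1⊕0⊕0⊕0⊕1⊕1⊕0⊕1⊕1⊕0⊕1⊕0⊕0⊕0⊕0 = 1
s2 (pos 2,3,6,7,10,11,14,15,18,19,22,23,26,27,30,31): 1⊕1⊕0⊕0⊕0⊕1⊕1⊕0⊕1⊕1⊕0⊕1⊕1⊕0⊕1⊕0 = 1
s4 (pos 4,5,6,7,12,13,14,15,20,21,22,23,28,29,30,31): 1⊕0⊕0⊕0⊕1⊕1⊕1⊕0⊕1⊕0⊕0⊕1⊕1⊕0⊕1⊕0 = 0
s8 (pos 8,9,10,11,12,13,14,15,24,25,26,27,28,29,30,31): 0⊕0⊕0⊕1⊕1⊕1⊕1⊕0⊕1⊕0⊕1⊕0⊕1⊕0⊕1⊕0 = 0
s16 (pos 16,17,18,19,20,21,22,23,24,25,26,27,28,29,30,31): 0⊕1⊕1⊕1⊕1⊕0⊕0⊕1⊕1⊕0⊕1⊕0⊕1⊕0⊕1⊕0 = 1
Syndrome s16…s1 = 10011 → error at position 19.
Flip position 19: 1111000000111100111100110101010 → 1111000000111100110100110101010
Read data bits from positions 3,5,6,7,9,10,11,12,13,14,15,17,18,19,20,21,22,23,24,25,26,27,28,29,30,31: 10000011110110100110101010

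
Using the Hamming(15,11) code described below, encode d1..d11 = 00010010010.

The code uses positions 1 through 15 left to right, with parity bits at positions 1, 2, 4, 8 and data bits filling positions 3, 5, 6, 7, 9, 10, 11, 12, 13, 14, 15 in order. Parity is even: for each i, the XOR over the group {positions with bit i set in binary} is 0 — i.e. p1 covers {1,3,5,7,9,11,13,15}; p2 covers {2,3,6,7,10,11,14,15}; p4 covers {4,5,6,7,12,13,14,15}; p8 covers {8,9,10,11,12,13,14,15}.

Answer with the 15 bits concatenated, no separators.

010000100010010

Place data at non-parity positions: p1 p2 0 p4 0 0 1 p8 0 0 1 0 0 1 0
p1 (pos 1,3,5,7,9,11,13,15): XOR of data positions = 0⊕0⊕1⊕0⊕1⊕0⊕0 = 0
p2 (pos 2,3,6,7,10,11,14,15): XOR of data positions = 0⊕0⊕1⊕0⊕1⊕1⊕0 = 1
p4 (pos 4,5,6,7,12,13,14,15): XOR of data positions = 0⊕0⊕1⊕0⊕0⊕1⊕0 = 0
p8 (pos 8,9,10,11,12,13,14,15): XOR of data positions = 0⊕0⊕1⊕0⊕0⊕1⊕0 = 0
Codeword: 010000100010010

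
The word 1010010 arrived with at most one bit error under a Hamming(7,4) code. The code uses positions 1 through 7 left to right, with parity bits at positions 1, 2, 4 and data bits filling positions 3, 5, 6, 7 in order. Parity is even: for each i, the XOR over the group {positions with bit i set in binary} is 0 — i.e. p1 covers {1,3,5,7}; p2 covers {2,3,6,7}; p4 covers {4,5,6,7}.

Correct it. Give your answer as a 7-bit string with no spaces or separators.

s1 (pos 1,3,5,7): 1⊕1⊕0⊕0 = 0
s2 (pos 2,3,6,7): 0⊕1⊕1⊕0 = 0
s4 (pos 4,5,6,7): 0⊕0⊕1⊕0 = 1
Syndrome s4…s1 = 100 → error at position 4.
Flip position 4: 1010010 → 1011010

1011010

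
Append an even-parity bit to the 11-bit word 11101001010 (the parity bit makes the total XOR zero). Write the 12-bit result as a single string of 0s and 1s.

111010010100

XOR of the 11 data bits: 1⊕1⊕1⊕0⊕1⊕0⊕0⊕1⊕0⊕1⊕0 = 0
Parity bit = 0 (so all 12 bits XOR to 0).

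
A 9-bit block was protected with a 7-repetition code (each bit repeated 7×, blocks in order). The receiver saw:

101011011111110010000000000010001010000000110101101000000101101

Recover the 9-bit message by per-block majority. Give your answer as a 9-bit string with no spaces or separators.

Block 1 (1010110): 4 ones → 1
Block 2 (1111111): 7 ones → 1
Block 3 (0010000): 1 one → 0
Block 4 (0000000): 0 ones → 0
Block 5 (1000101): 3 ones → 0
Block 6 (0000000): 0 ones → 0
Block 7 (1101011): 5 ones → 1
Block 8 (0100000): 1 one → 0
Block 9 (0101101): 4 ones → 1

110000101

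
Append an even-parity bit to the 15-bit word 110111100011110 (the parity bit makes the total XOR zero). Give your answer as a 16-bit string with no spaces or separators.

XOR of the 15 data bits: 1⊕1⊕0⊕1⊕1⊕1⊕1⊕0⊕0⊕0⊕1⊕1⊕1⊕1⊕0 = 0
Parity bit = 0 (so all 16 bits XOR to 0).

1101111000111100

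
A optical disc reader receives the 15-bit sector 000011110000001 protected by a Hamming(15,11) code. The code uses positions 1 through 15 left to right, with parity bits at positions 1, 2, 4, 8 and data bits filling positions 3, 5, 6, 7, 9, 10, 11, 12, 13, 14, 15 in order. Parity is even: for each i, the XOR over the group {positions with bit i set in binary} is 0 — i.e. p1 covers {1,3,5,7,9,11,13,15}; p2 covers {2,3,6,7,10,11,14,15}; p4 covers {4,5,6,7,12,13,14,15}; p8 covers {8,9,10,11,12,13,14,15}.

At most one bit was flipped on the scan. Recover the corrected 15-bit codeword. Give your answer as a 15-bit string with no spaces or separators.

001011110000001

s1 (pos 1,3,5,7,9,11,13,15): 0⊕0⊕1⊕1⊕0⊕0⊕0⊕1 = 1
s2 (pos 2,3,6,7,10,11,14,15): 0⊕0⊕1⊕1⊕0⊕0⊕0⊕1 = 1
s4 (pos 4,5,6,7,12,13,14,15): 0⊕1⊕1⊕1⊕0⊕0⊕0⊕1 = 0
s8 (pos 8,9,10,11,12,13,14,15): 1⊕0⊕0⊕0⊕0⊕0⊕0⊕1 = 0
Syndrome s8…s1 = 0011 → error at position 3.
Flip position 3: 000011110000001 → 001011110000001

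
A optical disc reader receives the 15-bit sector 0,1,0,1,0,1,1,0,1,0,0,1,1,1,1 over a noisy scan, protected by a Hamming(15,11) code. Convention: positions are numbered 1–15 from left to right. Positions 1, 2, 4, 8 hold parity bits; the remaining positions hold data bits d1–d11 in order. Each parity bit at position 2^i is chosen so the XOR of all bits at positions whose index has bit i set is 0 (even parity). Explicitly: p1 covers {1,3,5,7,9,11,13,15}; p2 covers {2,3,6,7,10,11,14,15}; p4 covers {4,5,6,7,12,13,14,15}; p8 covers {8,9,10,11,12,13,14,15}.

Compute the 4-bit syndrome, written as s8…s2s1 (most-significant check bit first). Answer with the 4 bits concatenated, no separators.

s1 (pos 1,3,5,7,9,11,13,15): 0⊕0⊕0⊕1⊕1⊕0⊕1⊕1 = 0
s2 (pos 2,3,6,7,10,11,14,15): 1⊕0⊕1⊕1⊕0⊕0⊕1⊕1 = 1
s4 (pos 4,5,6,7,12,13,14,15): 1⊕0⊕1⊕1⊕1⊕1⊕1⊕1 = 1
s8 (pos 8,9,10,11,12,13,14,15): 0⊕1⊕0⊕0⊕1⊕1⊕1⊕1 = 1
Syndrome s8…s1 = 1110 → error at position 14.

1110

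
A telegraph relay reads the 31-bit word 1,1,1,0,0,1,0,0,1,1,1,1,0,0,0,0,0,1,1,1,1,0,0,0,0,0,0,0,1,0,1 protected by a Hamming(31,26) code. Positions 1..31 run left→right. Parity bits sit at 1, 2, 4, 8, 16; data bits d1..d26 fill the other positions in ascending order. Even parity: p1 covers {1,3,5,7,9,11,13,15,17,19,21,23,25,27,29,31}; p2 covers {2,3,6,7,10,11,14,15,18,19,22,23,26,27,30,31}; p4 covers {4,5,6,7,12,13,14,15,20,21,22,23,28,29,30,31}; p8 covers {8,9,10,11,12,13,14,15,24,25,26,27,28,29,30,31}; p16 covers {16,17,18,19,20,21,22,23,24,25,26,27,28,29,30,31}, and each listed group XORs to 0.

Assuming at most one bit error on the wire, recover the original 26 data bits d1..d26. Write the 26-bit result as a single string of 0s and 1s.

10101111000011110000000101

s1 (pos 1,3,5,7,9,11,13,15,17,19,21,23,25,27,29,31): 1⊕1⊕0⊕0⊕1⊕1⊕0⊕0⊕0⊕1⊕1⊕0⊕0⊕0⊕1⊕1 = 0
s2 (pos 2,3,6,7,10,11,14,15,18,19,22,23,26,27,30,31): 1⊕1⊕1⊕0⊕1⊕1⊕0⊕0⊕1⊕1⊕0⊕0⊕0⊕0⊕0⊕1 = 0
s4 (pos 4,5,6,7,12,13,14,15,20,21,22,23,28,29,30,31): 0⊕0⊕1⊕0⊕1⊕0⊕0⊕0⊕1⊕1⊕0⊕0⊕0⊕1⊕0⊕1 = 0
s8 (pos 8,9,10,11,12,13,14,15,24,25,26,27,28,29,30,31): 0⊕1⊕1⊕1⊕1⊕0⊕0⊕0⊕0⊕0⊕0⊕0⊕0⊕1⊕0⊕1 = 0
s16 (pos 16,17,18,19,20,21,22,23,24,25,26,27,28,29,30,31): 0⊕0⊕1⊕1⊕1⊕1⊕0⊕0⊕0⊕0⊕0⊕0⊕0⊕1⊕0⊕1 = 0
Syndrome s16…s1 = 00000 → no error.
Read data bits from positions 3,5,6,7,9,10,11,12,13,14,15,17,18,19,20,21,22,23,24,25,26,27,28,29,30,31: 10101111000011110000000101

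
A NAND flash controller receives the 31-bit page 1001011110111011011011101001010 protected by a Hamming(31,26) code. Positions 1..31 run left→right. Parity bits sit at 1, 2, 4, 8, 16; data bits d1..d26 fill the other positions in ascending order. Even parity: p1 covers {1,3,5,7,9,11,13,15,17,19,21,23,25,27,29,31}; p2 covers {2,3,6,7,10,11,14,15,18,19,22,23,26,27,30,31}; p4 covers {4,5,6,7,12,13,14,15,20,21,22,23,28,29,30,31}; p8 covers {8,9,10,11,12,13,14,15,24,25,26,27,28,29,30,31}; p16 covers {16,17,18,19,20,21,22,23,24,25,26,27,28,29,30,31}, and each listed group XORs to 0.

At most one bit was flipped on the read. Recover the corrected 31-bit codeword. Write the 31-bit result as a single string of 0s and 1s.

1001011110111011011011101001000

s1 (pos 1,3,5,7,9,11,13,15,17,19,21,23,25,27,29,31): 1⊕0⊕0⊕1⊕1⊕1⊕1⊕1⊕0⊕1⊕1⊕1⊕1⊕0⊕0⊕0 = 0
s2 (pos 2,3,6,7,10,11,14,15,18,19,22,23,26,27,30,31): 0⊕0⊕1⊕1⊕0⊕1⊕0⊕1⊕1⊕1⊕1⊕1⊕0⊕0⊕1⊕0 = 1
s4 (pos 4,5,6,7,12,13,14,15,20,21,22,23,28,29,30,31): 1⊕0⊕1⊕1⊕1⊕1⊕0⊕1⊕0⊕1⊕1⊕1⊕1⊕0⊕1⊕0 = 1
s8 (pos 8,9,10,11,12,13,14,15,24,25,26,27,28,29,30,31): 1⊕1⊕0⊕1⊕1⊕1⊕0⊕1⊕0⊕1⊕0⊕0⊕1⊕0⊕1⊕0 = 1
s16 (pos 16,17,18,19,20,21,22,23,24,25,26,27,28,29,30,31): 1⊕0⊕1⊕1⊕0⊕1⊕1⊕1⊕0⊕1⊕0⊕0⊕1⊕0⊕1⊕0 = 1
Syndrome s16…s1 = 11110 → error at position 30.
Flip position 30: 1001011110111011011011101001010 → 1001011110111011011011101001000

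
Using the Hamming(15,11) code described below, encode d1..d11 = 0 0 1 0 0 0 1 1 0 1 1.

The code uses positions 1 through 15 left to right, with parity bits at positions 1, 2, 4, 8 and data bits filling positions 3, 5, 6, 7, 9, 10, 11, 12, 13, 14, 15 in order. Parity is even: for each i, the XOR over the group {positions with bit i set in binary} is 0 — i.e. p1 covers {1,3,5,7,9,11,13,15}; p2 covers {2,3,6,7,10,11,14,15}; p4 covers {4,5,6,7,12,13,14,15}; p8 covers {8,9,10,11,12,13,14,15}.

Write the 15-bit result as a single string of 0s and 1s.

Place data at non-parity positions: p1 p2 0 p4 0 1 0 p8 0 0 1 1 0 1 1
p1 (pos 1,3,5,7,9,11,13,15): XOR of data positions = 0⊕0⊕0⊕0⊕1⊕0⊕1 = 0
p2 (pos 2,3,6,7,10,11,14,15): XOR of data positions = 0⊕1⊕0⊕0⊕1⊕1⊕1 = 0
p4 (pos 4,5,6,7,12,13,14,15): XOR of data positions = 0⊕1⊕0⊕1⊕0⊕1⊕1 = 0
p8 (pos 8,9,10,11,12,13,14,15): XOR of data positions = 0⊕0⊕1⊕1⊕0⊕1⊕1 = 0
Codeword: 000001000011011

000001000011011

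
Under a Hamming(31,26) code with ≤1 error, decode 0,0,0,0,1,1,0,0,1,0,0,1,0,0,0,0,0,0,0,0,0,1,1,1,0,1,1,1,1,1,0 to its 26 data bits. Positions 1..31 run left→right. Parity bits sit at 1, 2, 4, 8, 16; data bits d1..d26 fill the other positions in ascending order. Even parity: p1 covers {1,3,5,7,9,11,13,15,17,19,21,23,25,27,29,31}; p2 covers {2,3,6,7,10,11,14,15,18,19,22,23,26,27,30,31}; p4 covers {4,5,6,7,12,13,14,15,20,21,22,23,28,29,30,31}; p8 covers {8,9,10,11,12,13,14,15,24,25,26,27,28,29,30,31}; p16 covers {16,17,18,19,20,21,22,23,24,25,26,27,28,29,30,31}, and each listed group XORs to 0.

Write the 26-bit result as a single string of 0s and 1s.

01101001000000001110111110

s1 (pos 1,3,5,7,9,11,13,15,17,19,21,23,25,27,29,31): 0⊕0⊕1⊕0⊕1⊕0⊕0⊕0⊕0⊕0⊕0⊕1⊕0⊕1⊕1⊕0 = 1
s2 (pos 2,3,6,7,10,11,14,15,18,19,22,23,26,27,30,31): 0⊕0⊕1⊕0⊕0⊕0⊕0⊕0⊕0⊕0⊕1⊕1⊕1⊕1⊕1⊕0 = 0
s4 (pos 4,5,6,7,12,13,14,15,20,21,22,23,28,29,30,31): 0⊕1⊕1⊕0⊕1⊕0⊕0⊕0⊕0⊕0⊕1⊕1⊕1⊕1⊕1⊕0 = 0
s8 (pos 8,9,10,11,12,13,14,15,24,25,26,27,28,29,30,31): 0⊕1⊕0⊕0⊕1⊕0⊕0⊕0⊕1⊕0⊕1⊕1⊕1⊕1⊕1⊕0 = 0
s16 (pos 16,17,18,19,20,21,22,23,24,25,26,27,28,29,30,31): 0⊕0⊕0⊕0⊕0⊕0⊕1⊕1⊕1⊕0⊕1⊕1⊕1⊕1⊕1⊕0 = 0
Syndrome s16…s1 = 00001 → error at position 1.
Flip position 1: 0000110010010000000001110111110 → 1000110010010000000001110111110
Read data bits from positions 3,5,6,7,9,10,11,12,13,14,15,17,18,19,20,21,22,23,24,25,26,27,28,29,30,31: 01101001000000001110111110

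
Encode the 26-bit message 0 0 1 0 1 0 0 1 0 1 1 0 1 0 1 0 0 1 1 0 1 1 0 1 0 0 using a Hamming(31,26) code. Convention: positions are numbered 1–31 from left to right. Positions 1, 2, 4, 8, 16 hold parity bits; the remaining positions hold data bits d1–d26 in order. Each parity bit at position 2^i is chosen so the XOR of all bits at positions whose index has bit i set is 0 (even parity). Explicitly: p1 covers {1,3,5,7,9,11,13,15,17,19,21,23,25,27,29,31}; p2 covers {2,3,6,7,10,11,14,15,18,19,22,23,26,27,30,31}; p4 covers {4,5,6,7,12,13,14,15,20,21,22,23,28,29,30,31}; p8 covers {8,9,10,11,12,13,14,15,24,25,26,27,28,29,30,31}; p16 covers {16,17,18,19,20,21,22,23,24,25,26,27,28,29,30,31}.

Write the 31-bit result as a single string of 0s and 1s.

Place data at non-parity positions: p1 p2 0 p4 0 1 0 p8 1 0 0 1 0 1 1 p16 0 1 0 1 0 0 1 1 0 1 1 0 1 0 0
p1 (pos 1,3,5,7,9,11,13,15,17,19,21,23,25,27,29,31): XOR of data positions = 0⊕0⊕0⊕1⊕0⊕0⊕1⊕0⊕0⊕0⊕1⊕0⊕1⊕1⊕0 = 1
p2 (pos 2,3,6,7,10,11,14,15,18,19,22,23,26,27,30,31): XOR of data positions = 0⊕1⊕0⊕0⊕0⊕1⊕1⊕1⊕0⊕0⊕1⊕1⊕1⊕0⊕0 = 1
p4 (pos 4,5,6,7,12,13,14,15,20,21,22,23,28,29,30,31): XOR of data positions = 0⊕1⊕0⊕1⊕0⊕1⊕1⊕1⊕0⊕0⊕1⊕0⊕1⊕0⊕0 = 1
p8 (pos 8,9,10,11,12,13,14,15,24,25,26,27,28,29,30,31): XOR of data positions = 1⊕0⊕0⊕1⊕0⊕1⊕1⊕1⊕0⊕1⊕1⊕0⊕1⊕0⊕0 = 0
p16 (pos 16,17,18,19,20,21,22,23,24,25,26,27,28,29,30,31): XOR of data positions = 0⊕1⊕0⊕1⊕0⊕0⊕1⊕1⊕0⊕1⊕1⊕0⊕1⊕0⊕0 = 1
Codeword: 1101010010010111010100110110100

1101010010010111010100110110100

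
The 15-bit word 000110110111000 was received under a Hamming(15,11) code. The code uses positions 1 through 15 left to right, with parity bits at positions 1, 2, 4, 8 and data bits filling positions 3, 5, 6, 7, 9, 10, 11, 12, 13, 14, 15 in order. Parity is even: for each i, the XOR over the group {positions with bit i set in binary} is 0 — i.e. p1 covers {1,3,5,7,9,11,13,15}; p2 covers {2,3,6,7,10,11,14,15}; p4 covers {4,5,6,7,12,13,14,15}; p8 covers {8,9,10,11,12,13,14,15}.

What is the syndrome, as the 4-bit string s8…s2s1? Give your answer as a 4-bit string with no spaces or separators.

s1 (pos 1,3,5,7,9,11,13,15): 0⊕0⊕1⊕1⊕0⊕1⊕0⊕0 = 1
s2 (pos 2,3,6,7,10,11,14,15): 0⊕0⊕0⊕1⊕1⊕1⊕0⊕0 = 1
s4 (pos 4,5,6,7,12,13,14,15): 1⊕1⊕0⊕1⊕1⊕0⊕0⊕0 = 0
s8 (pos 8,9,10,11,12,13,14,15): 1⊕0⊕1⊕1⊕1⊕0⊕0⊕0 = 0
Syndrome s8…s1 = 0011 → error at position 3.

0011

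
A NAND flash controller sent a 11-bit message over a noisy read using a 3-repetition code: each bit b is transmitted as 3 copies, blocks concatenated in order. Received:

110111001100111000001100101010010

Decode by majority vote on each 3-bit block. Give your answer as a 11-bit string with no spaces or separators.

11001000100

Block 1 (110): 2 ones → 1
Block 2 (111): 3 ones → 1
Block 3 (001): 1 one → 0
Block 4 (100): 1 one → 0
Block 5 (111): 3 ones → 1
Block 6 (000): 0 ones → 0
Block 7 (001): 1 one → 0
Block 8 (100): 1 one → 0
Block 9 (101): 2 ones → 1
Block 10 (010): 1 one → 0
Block 11 (010): 1 one → 0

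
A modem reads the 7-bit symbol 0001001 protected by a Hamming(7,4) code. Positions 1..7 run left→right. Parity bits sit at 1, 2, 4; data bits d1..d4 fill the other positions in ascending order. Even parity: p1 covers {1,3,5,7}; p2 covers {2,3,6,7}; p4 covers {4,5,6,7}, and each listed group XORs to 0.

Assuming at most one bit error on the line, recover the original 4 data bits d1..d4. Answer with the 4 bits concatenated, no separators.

1001

s1 (pos 1,3,5,7): 0⊕0⊕0⊕1 = 1
s2 (pos 2,3,6,7): 0⊕0⊕0⊕1 = 1
s4 (pos 4,5,6,7): 1⊕0⊕0⊕1 = 0
Syndrome s4…s1 = 011 → error at position 3.
Flip position 3: 0001001 → 0011001
Read data bits from positions 3,5,6,7: 1001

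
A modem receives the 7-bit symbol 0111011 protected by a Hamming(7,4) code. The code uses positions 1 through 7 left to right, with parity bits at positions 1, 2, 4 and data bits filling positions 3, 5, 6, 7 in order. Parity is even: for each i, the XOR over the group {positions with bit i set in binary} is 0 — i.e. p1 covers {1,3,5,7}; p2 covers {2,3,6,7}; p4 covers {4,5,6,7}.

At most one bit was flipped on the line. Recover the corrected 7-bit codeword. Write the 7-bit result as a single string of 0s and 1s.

s1 (pos 1,3,5,7): 0⊕1⊕0⊕1 = 0
s2 (pos 2,3,6,7): 1⊕1⊕1⊕1 = 0
s4 (pos 4,5,6,7): 1⊕0⊕1⊕1 = 1
Syndrome s4…s1 = 100 → error at position 4.
Flip position 4: 0111011 → 0110011

0110011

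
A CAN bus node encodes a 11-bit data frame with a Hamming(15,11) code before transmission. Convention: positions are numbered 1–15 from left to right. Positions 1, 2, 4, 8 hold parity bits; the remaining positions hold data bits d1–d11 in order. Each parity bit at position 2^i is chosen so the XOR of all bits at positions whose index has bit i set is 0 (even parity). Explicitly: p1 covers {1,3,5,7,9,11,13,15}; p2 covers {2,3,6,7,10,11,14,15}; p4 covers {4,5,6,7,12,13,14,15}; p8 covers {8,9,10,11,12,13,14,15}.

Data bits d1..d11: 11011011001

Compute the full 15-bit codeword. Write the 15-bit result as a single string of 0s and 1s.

Place data at non-parity positions: p1 p2 1 p4 1 0 1 p8 1 0 1 1 0 0 1
p1 (pos 1,3,5,7,9,11,13,15): XOR of data positions = 1⊕1⊕1⊕1⊕1⊕0⊕1 = 0
p2 (pos 2,3,6,7,10,11,14,15): XOR of data positions = 1⊕0⊕1⊕0⊕1⊕0⊕1 = 0
p4 (pos 4,5,6,7,12,13,14,15): XOR of data positions = 1⊕0⊕1⊕1⊕0⊕0⊕1 = 0
p8 (pos 8,9,10,11,12,13,14,15): XOR of data positions = 1⊕0⊕1⊕1⊕0⊕0⊕1 = 0
Codeword: 001010101011001

001010101011001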